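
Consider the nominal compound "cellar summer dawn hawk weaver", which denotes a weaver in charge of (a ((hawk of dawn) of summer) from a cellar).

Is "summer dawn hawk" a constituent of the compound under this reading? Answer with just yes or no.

yes

The paraphrase groups the words so that "summer dawn hawk" is one unit: it corresponds to a single parenthesized sub-phrase.
The full structure is [[cellar [summer [dawn hawk]]] weaver], in which [summer dawn hawk] is a constituent.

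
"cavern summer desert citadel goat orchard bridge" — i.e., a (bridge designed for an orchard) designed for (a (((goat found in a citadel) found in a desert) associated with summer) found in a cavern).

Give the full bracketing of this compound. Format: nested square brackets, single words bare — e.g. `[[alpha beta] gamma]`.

[[cavern [summer [desert [citadel goat]]]] [orchard bridge]]

Whole compound: head "bridge" (specifically "orchard bridge"), modifier "cavern summer desert citadel goat".
Within "cavern summer desert citadel goat", the head is "goat" (specifically "summer desert citadel goat") and the modifier is "cavern".
Within "summer desert citadel goat", the head is "goat" (specifically "desert citadel goat") and the modifier is "summer".
Within "desert citadel goat", the head is "goat" (specifically "citadel goat") and the modifier is "desert".
Within "citadel goat", the head is "goat" and the modifier is "citadel".
Within "orchard bridge", the head is "bridge" and the modifier is "orchard".
Assembled: [[cavern [summer [desert [citadel goat]]]] [orchard bridge]].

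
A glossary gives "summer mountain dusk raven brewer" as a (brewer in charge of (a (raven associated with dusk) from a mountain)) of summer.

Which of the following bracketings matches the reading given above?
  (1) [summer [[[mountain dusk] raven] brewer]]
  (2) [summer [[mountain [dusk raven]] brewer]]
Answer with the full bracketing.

The paraphrase's head is the "brewer" part ("mountain dusk raven brewer"); its modifier is "summer".
That top-level split, carried through the inner groups, gives [summer [[mountain [dusk raven]] brewer]].

[summer [[mountain [dusk raven]] brewer]]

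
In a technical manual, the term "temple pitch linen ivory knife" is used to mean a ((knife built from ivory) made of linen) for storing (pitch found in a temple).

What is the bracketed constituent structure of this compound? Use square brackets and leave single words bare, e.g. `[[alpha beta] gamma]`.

[[temple pitch] [linen [ivory knife]]]

The outermost head in the paraphrase is "knife" (specifically "linen ivory knife"), modified by "temple pitch".
Inside "temple pitch": head "pitch", modifier "temple".
Inside "linen ivory knife": head "knife" (specifically "ivory knife"), modifier "linen".
Inside "ivory knife": head "knife", modifier "ivory".
Putting it together: [[temple pitch] [linen [ivory knife]]].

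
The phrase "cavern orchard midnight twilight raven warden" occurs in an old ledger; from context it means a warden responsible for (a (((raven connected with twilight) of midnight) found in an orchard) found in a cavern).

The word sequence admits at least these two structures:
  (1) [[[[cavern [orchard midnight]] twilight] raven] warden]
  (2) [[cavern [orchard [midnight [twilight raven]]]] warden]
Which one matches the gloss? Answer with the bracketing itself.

[[cavern [orchard [midnight [twilight raven]]]] warden]

The paraphrase's head is the "warden" part ("warden"); its modifier is "cavern orchard midnight twilight raven".
That top-level split, carried through the inner groups, gives [[cavern [orchard [midnight [twilight raven]]]] warden].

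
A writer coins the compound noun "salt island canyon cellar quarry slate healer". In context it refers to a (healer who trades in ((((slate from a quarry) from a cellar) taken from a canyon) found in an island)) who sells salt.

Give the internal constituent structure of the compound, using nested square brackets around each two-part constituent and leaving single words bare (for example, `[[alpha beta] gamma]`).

[salt [[island [canyon [cellar [quarry slate]]]] healer]]

The outermost head in the paraphrase is "healer" (specifically "island canyon cellar quarry slate healer"), modified by "salt".
"island canyon cellar quarry slate healer" → head "healer", modifier "island canyon cellar quarry slate".
"island canyon cellar quarry slate" → head "slate" (specifically "canyon cellar quarry slate"), modifier "island".
"canyon cellar quarry slate" → head "slate" (specifically "cellar quarry slate"), modifier "canyon".
"cellar quarry slate" → head "slate" (specifically "quarry slate"), modifier "cellar".
"quarry slate" → head "slate", modifier "quarry".
So the structure is [salt [[island [canyon [cellar [quarry slate]]]] healer]].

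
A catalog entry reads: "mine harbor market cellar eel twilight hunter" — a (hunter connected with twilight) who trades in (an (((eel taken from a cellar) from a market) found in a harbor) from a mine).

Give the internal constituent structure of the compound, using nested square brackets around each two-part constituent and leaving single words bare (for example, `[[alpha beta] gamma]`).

The outermost head in the paraphrase is "hunter" (specifically "twilight hunter"), modified by "mine harbor market cellar eel".
"mine harbor market cellar eel" → head "eel" (specifically "harbor market cellar eel"), modifier "mine".
"harbor market cellar eel" → head "eel" (specifically "market cellar eel"), modifier "harbor".
"market cellar eel" → head "eel" (specifically "cellar eel"), modifier "market".
"cellar eel" → head "eel", modifier "cellar".
"twilight hunter" → head "hunter", modifier "twilight".
So the structure is [[mine [harbor [market [cellar eel]]]] [twilight hunter]].

[[mine [harbor [market [cellar eel]]]] [twilight hunter]]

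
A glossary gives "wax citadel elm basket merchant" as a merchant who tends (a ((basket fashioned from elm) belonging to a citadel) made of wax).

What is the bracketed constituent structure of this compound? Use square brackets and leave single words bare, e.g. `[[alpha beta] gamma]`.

Overall it is a kind of merchant; the modifier is "wax citadel elm basket".
Within "wax citadel elm basket", the head is "basket" (specifically "citadel elm basket") and the modifier is "wax".
Within "citadel elm basket", the head is "basket" (specifically "elm basket") and the modifier is "citadel".
Within "elm basket", the head is "basket" and the modifier is "elm".
So the structure is [[wax [citadel [elm basket]]] merchant].

[[wax [citadel [elm basket]]] merchant]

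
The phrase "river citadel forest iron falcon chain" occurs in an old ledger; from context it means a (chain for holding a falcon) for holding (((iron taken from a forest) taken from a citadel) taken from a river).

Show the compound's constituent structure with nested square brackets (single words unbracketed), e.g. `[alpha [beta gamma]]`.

[[river [citadel [forest iron]]] [falcon chain]]

Whole compound: head "chain" (specifically "falcon chain"), modifier "river citadel forest iron".
Within "river citadel forest iron", the head is "iron" (specifically "citadel forest iron") and the modifier is "river".
Within "citadel forest iron", the head is "iron" (specifically "forest iron") and the modifier is "citadel".
Within "forest iron", the head is "iron" and the modifier is "forest".
Within "falcon chain", the head is "chain" and the modifier is "falcon".
Putting it together: [[river [citadel [forest iron]]] [falcon chain]].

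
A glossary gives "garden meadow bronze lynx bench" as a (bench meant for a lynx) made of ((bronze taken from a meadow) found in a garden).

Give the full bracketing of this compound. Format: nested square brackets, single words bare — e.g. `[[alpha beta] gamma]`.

Overall it is a kind of bench (specifically "lynx bench"); the modifier is "garden meadow bronze".
Inside "garden meadow bronze": head "bronze" (specifically "meadow bronze"), modifier "garden".
Inside "meadow bronze": head "bronze", modifier "meadow".
Inside "lynx bench": head "bench", modifier "lynx".
Putting it together: [[garden [meadow bronze]] [lynx bench]].

[[garden [meadow bronze]] [lynx bench]]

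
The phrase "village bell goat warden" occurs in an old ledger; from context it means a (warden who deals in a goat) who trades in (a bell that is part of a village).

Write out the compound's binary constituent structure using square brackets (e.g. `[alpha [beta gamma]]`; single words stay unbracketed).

[[village bell] [goat warden]]

At the top level: head "warden" (specifically "goat warden"); modifier "village bell".
Within "village bell", the head is "bell" and the modifier is "village".
Within "goat warden", the head is "warden" and the modifier is "goat".
So the structure is [[village bell] [goat warden]].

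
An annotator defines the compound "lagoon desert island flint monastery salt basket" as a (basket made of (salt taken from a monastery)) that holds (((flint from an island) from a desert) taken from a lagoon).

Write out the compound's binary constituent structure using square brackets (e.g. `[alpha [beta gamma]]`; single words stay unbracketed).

[[lagoon [desert [island flint]]] [[monastery salt] basket]]

At the top level: head "basket" (specifically "monastery salt basket"); modifier "lagoon desert island flint".
Within "lagoon desert island flint", the head is "flint" (specifically "desert island flint") and the modifier is "lagoon".
Within "desert island flint", the head is "flint" (specifically "island flint") and the modifier is "desert".
Within "island flint", the head is "flint" and the modifier is "island".
Within "monastery salt basket", the head is "basket" and the modifier is "monastery salt".
Within "monastery salt", the head is "salt" and the modifier is "monastery".
Assembled: [[lagoon [desert [island flint]]] [[monastery salt] basket]].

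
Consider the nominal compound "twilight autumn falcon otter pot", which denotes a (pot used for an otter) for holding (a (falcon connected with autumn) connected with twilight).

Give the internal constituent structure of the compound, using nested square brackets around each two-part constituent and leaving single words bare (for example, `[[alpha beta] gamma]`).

Whole compound: head "pot" (specifically "otter pot"), modifier "twilight autumn falcon".
Within "twilight autumn falcon", the head is "falcon" (specifically "autumn falcon") and the modifier is "twilight".
Within "autumn falcon", the head is "falcon" and the modifier is "autumn".
Within "otter pot", the head is "pot" and the modifier is "otter".
Putting it together: [[twilight [autumn falcon]] [otter pot]].

[[twilight [autumn falcon]] [otter pot]]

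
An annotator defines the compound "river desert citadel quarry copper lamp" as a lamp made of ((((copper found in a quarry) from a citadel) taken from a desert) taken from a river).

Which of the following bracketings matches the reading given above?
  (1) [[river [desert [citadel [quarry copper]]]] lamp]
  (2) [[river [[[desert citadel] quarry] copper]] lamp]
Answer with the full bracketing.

[[river [desert [citadel [quarry copper]]]] lamp]

The paraphrase's head is the "lamp" part ("lamp"); its modifier is "river desert citadel quarry copper".
That top-level split, carried through the inner groups, gives [[river [desert [citadel [quarry copper]]]] lamp].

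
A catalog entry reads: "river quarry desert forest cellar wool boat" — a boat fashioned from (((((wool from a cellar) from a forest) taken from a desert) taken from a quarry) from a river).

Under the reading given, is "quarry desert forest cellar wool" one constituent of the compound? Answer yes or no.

yes

The paraphrase groups the words so that "quarry desert forest cellar wool" is one unit: it corresponds to a single parenthesized sub-phrase.
The full structure is [[river [quarry [desert [forest [cellar wool]]]]] boat], in which [quarry desert forest cellar wool] is a constituent.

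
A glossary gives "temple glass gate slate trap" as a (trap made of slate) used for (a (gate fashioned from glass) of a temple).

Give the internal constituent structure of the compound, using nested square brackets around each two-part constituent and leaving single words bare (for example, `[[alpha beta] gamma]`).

Overall it is a kind of trap (specifically "slate trap"); the modifier is "temple glass gate".
"temple glass gate" → head "gate" (specifically "glass gate"), modifier "temple".
"glass gate" → head "gate", modifier "glass".
"slate trap" → head "trap", modifier "slate".
So the structure is [[temple [glass gate]] [slate trap]].

[[temple [glass gate]] [slate trap]]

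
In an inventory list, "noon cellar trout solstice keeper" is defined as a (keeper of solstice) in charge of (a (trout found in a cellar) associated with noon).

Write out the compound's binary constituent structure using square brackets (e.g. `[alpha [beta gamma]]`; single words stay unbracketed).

Whole compound: head "keeper" (specifically "solstice keeper"), modifier "noon cellar trout".
Inside "noon cellar trout": head "trout" (specifically "cellar trout"), modifier "noon".
Inside "cellar trout": head "trout", modifier "cellar".
Inside "solstice keeper": head "keeper", modifier "solstice".
Putting it together: [[noon [cellar trout]] [solstice keeper]].

[[noon [cellar trout]] [solstice keeper]]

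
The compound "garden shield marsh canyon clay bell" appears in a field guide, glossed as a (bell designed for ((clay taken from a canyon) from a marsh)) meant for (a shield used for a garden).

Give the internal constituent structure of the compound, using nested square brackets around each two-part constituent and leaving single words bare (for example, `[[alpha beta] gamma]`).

Overall it is a kind of bell (specifically "marsh canyon clay bell"); the modifier is "garden shield".
"garden shield" → head "shield", modifier "garden".
"marsh canyon clay bell" → head "bell", modifier "marsh canyon clay".
"marsh canyon clay" → head "clay" (specifically "canyon clay"), modifier "marsh".
"canyon clay" → head "clay", modifier "canyon".
Assembled: [[garden shield] [[marsh [canyon clay]] bell]].

[[garden shield] [[marsh [canyon clay]] bell]]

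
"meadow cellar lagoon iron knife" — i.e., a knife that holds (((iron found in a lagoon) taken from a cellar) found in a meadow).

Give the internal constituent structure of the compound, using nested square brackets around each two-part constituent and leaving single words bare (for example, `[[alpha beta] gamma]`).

[[meadow [cellar [lagoon iron]]] knife]

Overall it is a kind of knife; the modifier is "meadow cellar lagoon iron".
"meadow cellar lagoon iron" → head "iron" (specifically "cellar lagoon iron"), modifier "meadow".
"cellar lagoon iron" → head "iron" (specifically "lagoon iron"), modifier "cellar".
"lagoon iron" → head "iron", modifier "lagoon".
Putting it together: [[meadow [cellar [lagoon iron]]] knife].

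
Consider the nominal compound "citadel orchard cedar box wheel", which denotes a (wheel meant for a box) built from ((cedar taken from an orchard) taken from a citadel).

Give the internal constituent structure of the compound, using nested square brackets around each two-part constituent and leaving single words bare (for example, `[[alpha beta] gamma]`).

[[citadel [orchard cedar]] [box wheel]]

Overall it is a kind of wheel (specifically "box wheel"); the modifier is "citadel orchard cedar".
"citadel orchard cedar" → head "cedar" (specifically "orchard cedar"), modifier "citadel".
"orchard cedar" → head "cedar", modifier "orchard".
"box wheel" → head "wheel", modifier "box".
So the structure is [[citadel [orchard cedar]] [box wheel]].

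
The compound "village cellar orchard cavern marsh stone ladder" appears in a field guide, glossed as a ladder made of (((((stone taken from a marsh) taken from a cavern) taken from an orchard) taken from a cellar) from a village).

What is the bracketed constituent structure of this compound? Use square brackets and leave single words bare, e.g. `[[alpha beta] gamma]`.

Overall it is a kind of ladder; the modifier is "village cellar orchard cavern marsh stone".
"village cellar orchard cavern marsh stone" → head "stone" (specifically "cellar orchard cavern marsh stone"), modifier "village".
"cellar orchard cavern marsh stone" → head "stone" (specifically "orchard cavern marsh stone"), modifier "cellar".
"orchard cavern marsh stone" → head "stone" (specifically "cavern marsh stone"), modifier "orchard".
"cavern marsh stone" → head "stone" (specifically "marsh stone"), modifier "cavern".
"marsh stone" → head "stone", modifier "marsh".
Assembled: [[village [cellar [orchard [cavern [marsh stone]]]]] ladder].

[[village [cellar [orchard [cavern [marsh stone]]]]] ladder]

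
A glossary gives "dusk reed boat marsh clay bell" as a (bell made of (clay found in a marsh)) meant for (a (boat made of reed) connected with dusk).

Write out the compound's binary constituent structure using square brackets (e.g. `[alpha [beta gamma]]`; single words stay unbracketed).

Overall it is a kind of bell (specifically "marsh clay bell"); the modifier is "dusk reed boat".
Inside "dusk reed boat": head "boat" (specifically "reed boat"), modifier "dusk".
Inside "reed boat": head "boat", modifier "reed".
Inside "marsh clay bell": head "bell", modifier "marsh clay".
Inside "marsh clay": head "clay", modifier "marsh".
Putting it together: [[dusk [reed boat]] [[marsh clay] bell]].

[[dusk [reed boat]] [[marsh clay] bell]]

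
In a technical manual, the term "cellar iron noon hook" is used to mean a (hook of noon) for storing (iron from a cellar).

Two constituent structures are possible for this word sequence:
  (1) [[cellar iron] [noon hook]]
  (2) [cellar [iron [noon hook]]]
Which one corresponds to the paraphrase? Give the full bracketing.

The paraphrase's head is the "hook" part ("noon hook"); its modifier is "cellar iron".
That top-level split, carried through the inner groups, gives [[cellar iron] [noon hook]].

[[cellar iron] [noon hook]]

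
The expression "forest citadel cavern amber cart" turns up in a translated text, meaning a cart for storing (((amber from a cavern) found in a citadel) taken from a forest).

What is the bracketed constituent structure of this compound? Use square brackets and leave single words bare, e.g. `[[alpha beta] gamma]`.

The outermost head in the paraphrase is "cart", modified by "forest citadel cavern amber".
Within "forest citadel cavern amber", the head is "amber" (specifically "citadel cavern amber") and the modifier is "forest".
Within "citadel cavern amber", the head is "amber" (specifically "cavern amber") and the modifier is "citadel".
Within "cavern amber", the head is "amber" and the modifier is "cavern".
So the structure is [[forest [citadel [cavern amber]]] cart].

[[forest [citadel [cavern amber]]] cart]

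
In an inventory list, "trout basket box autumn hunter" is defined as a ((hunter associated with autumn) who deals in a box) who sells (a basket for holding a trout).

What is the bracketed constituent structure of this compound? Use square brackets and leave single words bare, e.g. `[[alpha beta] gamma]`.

Whole compound: head "hunter" (specifically "box autumn hunter"), modifier "trout basket".
"trout basket" → head "basket", modifier "trout".
"box autumn hunter" → head "hunter" (specifically "autumn hunter"), modifier "box".
"autumn hunter" → head "hunter", modifier "autumn".
Assembled: [[trout basket] [box [autumn hunter]]].

[[trout basket] [box [autumn hunter]]]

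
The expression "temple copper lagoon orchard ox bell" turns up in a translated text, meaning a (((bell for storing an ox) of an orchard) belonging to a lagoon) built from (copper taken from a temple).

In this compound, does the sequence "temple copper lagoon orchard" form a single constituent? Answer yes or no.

no

The top-level split is [temple copper] [lagoon orchard ox bell]; the full structure is [[temple copper] [lagoon [orchard [ox bell]]]].
"temple copper lagoon orchard" straddles a constituent boundary, so it is not a single unit.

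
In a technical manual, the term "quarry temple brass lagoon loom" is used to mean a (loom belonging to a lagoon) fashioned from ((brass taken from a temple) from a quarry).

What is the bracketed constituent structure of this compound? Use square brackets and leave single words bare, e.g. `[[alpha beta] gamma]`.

The outermost head in the paraphrase is "loom" (specifically "lagoon loom"), modified by "quarry temple brass".
Within "quarry temple brass", the head is "brass" (specifically "temple brass") and the modifier is "quarry".
Within "temple brass", the head is "brass" and the modifier is "temple".
Within "lagoon loom", the head is "loom" and the modifier is "lagoon".
Assembled: [[quarry [temple brass]] [lagoon loom]].

[[quarry [temple brass]] [lagoon loom]]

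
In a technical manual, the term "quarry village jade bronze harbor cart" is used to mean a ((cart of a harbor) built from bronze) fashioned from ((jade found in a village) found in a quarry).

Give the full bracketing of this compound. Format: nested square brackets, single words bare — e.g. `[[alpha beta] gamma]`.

[[quarry [village jade]] [bronze [harbor cart]]]

The outermost head in the paraphrase is "cart" (specifically "bronze harbor cart"), modified by "quarry village jade".
Within "quarry village jade", the head is "jade" (specifically "village jade") and the modifier is "quarry".
Within "village jade", the head is "jade" and the modifier is "village".
Within "bronze harbor cart", the head is "cart" (specifically "harbor cart") and the modifier is "bronze".
Within "harbor cart", the head is "cart" and the modifier is "harbor".
So the structure is [[quarry [village jade]] [bronze [harbor cart]]].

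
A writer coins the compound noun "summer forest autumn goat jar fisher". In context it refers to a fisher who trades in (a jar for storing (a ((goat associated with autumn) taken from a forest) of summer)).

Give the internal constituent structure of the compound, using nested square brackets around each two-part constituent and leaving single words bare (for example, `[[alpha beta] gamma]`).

[[[summer [forest [autumn goat]]] jar] fisher]

Whole compound: head "fisher", modifier "summer forest autumn goat jar".
"summer forest autumn goat jar" → head "jar", modifier "summer forest autumn goat".
"summer forest autumn goat" → head "goat" (specifically "forest autumn goat"), modifier "summer".
"forest autumn goat" → head "goat" (specifically "autumn goat"), modifier "forest".
"autumn goat" → head "goat", modifier "autumn".
So the structure is [[[summer [forest [autumn goat]]] jar] fisher].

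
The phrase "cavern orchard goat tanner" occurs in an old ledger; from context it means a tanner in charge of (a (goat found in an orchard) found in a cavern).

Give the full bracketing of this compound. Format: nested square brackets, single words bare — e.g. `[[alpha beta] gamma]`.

Whole compound: head "tanner", modifier "cavern orchard goat".
Inside "cavern orchard goat": head "goat" (specifically "orchard goat"), modifier "cavern".
Inside "orchard goat": head "goat", modifier "orchard".
So the structure is [[cavern [orchard goat]] tanner].

[[cavern [orchard goat]] tanner]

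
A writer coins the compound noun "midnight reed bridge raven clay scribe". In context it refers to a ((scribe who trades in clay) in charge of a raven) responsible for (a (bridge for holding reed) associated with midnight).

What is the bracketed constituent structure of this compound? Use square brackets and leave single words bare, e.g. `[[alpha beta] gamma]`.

Whole compound: head "scribe" (specifically "raven clay scribe"), modifier "midnight reed bridge".
Within "midnight reed bridge", the head is "bridge" (specifically "reed bridge") and the modifier is "midnight".
Within "reed bridge", the head is "bridge" and the modifier is "reed".
Within "raven clay scribe", the head is "scribe" (specifically "clay scribe") and the modifier is "raven".
Within "clay scribe", the head is "scribe" and the modifier is "clay".
Assembled: [[midnight [reed bridge]] [raven [clay scribe]]].

[[midnight [reed bridge]] [raven [clay scribe]]]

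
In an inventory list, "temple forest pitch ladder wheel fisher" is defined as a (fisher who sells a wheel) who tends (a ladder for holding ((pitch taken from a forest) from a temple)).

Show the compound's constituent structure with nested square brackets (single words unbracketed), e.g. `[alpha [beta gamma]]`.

The outermost head in the paraphrase is "fisher" (specifically "wheel fisher"), modified by "temple forest pitch ladder".
"temple forest pitch ladder" → head "ladder", modifier "temple forest pitch".
"temple forest pitch" → head "pitch" (specifically "forest pitch"), modifier "temple".
"forest pitch" → head "pitch", modifier "forest".
"wheel fisher" → head "fisher", modifier "wheel".
So the structure is [[[temple [forest pitch]] ladder] [wheel fisher]].

[[[temple [forest pitch]] ladder] [wheel fisher]]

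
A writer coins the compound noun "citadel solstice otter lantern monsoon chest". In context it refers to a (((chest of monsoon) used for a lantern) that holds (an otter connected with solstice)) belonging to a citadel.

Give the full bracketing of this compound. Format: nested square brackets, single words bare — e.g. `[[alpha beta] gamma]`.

The outermost head in the paraphrase is "chest" (specifically "solstice otter lantern monsoon chest"), modified by "citadel".
Within "solstice otter lantern monsoon chest", the head is "chest" (specifically "lantern monsoon chest") and the modifier is "solstice otter".
Within "solstice otter", the head is "otter" and the modifier is "solstice".
Within "lantern monsoon chest", the head is "chest" (specifically "monsoon chest") and the modifier is "lantern".
Within "monsoon chest", the head is "chest" and the modifier is "monsoon".
Putting it together: [citadel [[solstice otter] [lantern [monsoon chest]]]].

[citadel [[solstice otter] [lantern [monsoon chest]]]]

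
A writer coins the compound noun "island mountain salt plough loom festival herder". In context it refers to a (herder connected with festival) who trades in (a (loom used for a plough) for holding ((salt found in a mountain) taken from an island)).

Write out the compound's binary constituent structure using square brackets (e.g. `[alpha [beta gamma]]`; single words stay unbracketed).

Whole compound: head "herder" (specifically "festival herder"), modifier "island mountain salt plough loom".
Inside "island mountain salt plough loom": head "loom" (specifically "plough loom"), modifier "island mountain salt".
Inside "island mountain salt": head "salt" (specifically "mountain salt"), modifier "island".
Inside "mountain salt": head "salt", modifier "mountain".
Inside "plough loom": head "loom", modifier "plough".
Inside "festival herder": head "herder", modifier "festival".
So the structure is [[[island [mountain salt]] [plough loom]] [festival herder]].

[[[island [mountain salt]] [plough loom]] [festival herder]]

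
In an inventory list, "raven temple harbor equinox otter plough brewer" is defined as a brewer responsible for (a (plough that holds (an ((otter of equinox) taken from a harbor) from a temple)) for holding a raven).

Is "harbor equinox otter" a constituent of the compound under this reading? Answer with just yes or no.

The paraphrase groups the words so that "harbor equinox otter" is one unit: it corresponds to a single parenthesized sub-phrase.
The full structure is [[raven [[temple [harbor [equinox otter]]] plough]] brewer], in which [harbor equinox otter] is a constituent.

yes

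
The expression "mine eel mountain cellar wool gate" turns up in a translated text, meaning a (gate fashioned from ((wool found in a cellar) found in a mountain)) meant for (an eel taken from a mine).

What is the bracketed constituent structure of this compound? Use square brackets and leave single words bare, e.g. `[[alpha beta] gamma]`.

The outermost head in the paraphrase is "gate" (specifically "mountain cellar wool gate"), modified by "mine eel".
"mine eel" → head "eel", modifier "mine".
"mountain cellar wool gate" → head "gate", modifier "mountain cellar wool".
"mountain cellar wool" → head "wool" (specifically "cellar wool"), modifier "mountain".
"cellar wool" → head "wool", modifier "cellar".
So the structure is [[mine eel] [[mountain [cellar wool]] gate]].

[[mine eel] [[mountain [cellar wool]] gate]]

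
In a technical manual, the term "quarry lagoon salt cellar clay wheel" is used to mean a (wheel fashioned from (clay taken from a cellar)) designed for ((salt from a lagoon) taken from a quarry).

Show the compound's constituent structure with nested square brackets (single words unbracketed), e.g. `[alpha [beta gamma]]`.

[[quarry [lagoon salt]] [[cellar clay] wheel]]

Overall it is a kind of wheel (specifically "cellar clay wheel"); the modifier is "quarry lagoon salt".
Inside "quarry lagoon salt": head "salt" (specifically "lagoon salt"), modifier "quarry".
Inside "lagoon salt": head "salt", modifier "lagoon".
Inside "cellar clay wheel": head "wheel", modifier "cellar clay".
Inside "cellar clay": head "clay", modifier "cellar".
Assembled: [[quarry [lagoon salt]] [[cellar clay] wheel]].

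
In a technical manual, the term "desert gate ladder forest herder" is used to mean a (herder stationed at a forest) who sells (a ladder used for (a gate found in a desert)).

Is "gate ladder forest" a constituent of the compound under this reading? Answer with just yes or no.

no

The top-level split is [desert gate ladder] [forest herder]; the full structure is [[[desert gate] ladder] [forest herder]].
"gate ladder forest" straddles a constituent boundary, so it is not a single unit.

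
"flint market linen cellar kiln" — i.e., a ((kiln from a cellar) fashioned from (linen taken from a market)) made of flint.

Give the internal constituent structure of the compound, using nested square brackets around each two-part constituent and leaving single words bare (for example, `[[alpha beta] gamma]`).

Whole compound: head "kiln" (specifically "market linen cellar kiln"), modifier "flint".
Inside "market linen cellar kiln": head "kiln" (specifically "cellar kiln"), modifier "market linen".
Inside "market linen": head "linen", modifier "market".
Inside "cellar kiln": head "kiln", modifier "cellar".
Putting it together: [flint [[market linen] [cellar kiln]]].

[flint [[market linen] [cellar kiln]]]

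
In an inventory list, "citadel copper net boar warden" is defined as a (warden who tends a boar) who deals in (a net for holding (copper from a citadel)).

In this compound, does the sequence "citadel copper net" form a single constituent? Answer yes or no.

yes

The paraphrase groups the words so that "citadel copper net" is one unit: it corresponds to a single parenthesized sub-phrase.
The full structure is [[[citadel copper] net] [boar warden]], in which [citadel copper net] is a constituent.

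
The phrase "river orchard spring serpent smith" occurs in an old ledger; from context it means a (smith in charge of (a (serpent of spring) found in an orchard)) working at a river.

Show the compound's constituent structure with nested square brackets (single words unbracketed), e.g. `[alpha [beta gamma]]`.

The outermost head in the paraphrase is "smith" (specifically "orchard spring serpent smith"), modified by "river".
Inside "orchard spring serpent smith": head "smith", modifier "orchard spring serpent".
Inside "orchard spring serpent": head "serpent" (specifically "spring serpent"), modifier "orchard".
Inside "spring serpent": head "serpent", modifier "spring".
So the structure is [river [[orchard [spring serpent]] smith]].

[river [[orchard [spring serpent]] smith]]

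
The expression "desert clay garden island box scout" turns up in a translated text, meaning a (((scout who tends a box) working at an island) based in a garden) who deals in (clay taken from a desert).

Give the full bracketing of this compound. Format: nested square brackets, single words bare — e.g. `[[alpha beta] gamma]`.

[[desert clay] [garden [island [box scout]]]]

The outermost head in the paraphrase is "scout" (specifically "garden island box scout"), modified by "desert clay".
"desert clay" → head "clay", modifier "desert".
"garden island box scout" → head "scout" (specifically "island box scout"), modifier "garden".
"island box scout" → head "scout" (specifically "box scout"), modifier "island".
"box scout" → head "scout", modifier "box".
Putting it together: [[desert clay] [garden [island [box scout]]]].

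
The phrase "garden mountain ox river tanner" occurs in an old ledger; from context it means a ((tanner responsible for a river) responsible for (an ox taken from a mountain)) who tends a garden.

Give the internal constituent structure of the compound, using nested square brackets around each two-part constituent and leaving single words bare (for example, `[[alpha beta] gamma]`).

[garden [[mountain ox] [river tanner]]]

The outermost head in the paraphrase is "tanner" (specifically "mountain ox river tanner"), modified by "garden".
Inside "mountain ox river tanner": head "tanner" (specifically "river tanner"), modifier "mountain ox".
Inside "mountain ox": head "ox", modifier "mountain".
Inside "river tanner": head "tanner", modifier "river".
Assembled: [garden [[mountain ox] [river tanner]]].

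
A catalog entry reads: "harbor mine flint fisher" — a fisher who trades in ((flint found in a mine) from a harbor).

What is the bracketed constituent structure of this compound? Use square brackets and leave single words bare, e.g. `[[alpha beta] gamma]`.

[[harbor [mine flint]] fisher]

Overall it is a kind of fisher; the modifier is "harbor mine flint".
Within "harbor mine flint", the head is "flint" (specifically "mine flint") and the modifier is "harbor".
Within "mine flint", the head is "flint" and the modifier is "mine".
Putting it together: [[harbor [mine flint]] fisher].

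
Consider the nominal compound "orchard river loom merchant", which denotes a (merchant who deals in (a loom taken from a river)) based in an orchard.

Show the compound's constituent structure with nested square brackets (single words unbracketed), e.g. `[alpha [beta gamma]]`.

[orchard [[river loom] merchant]]

The outermost head in the paraphrase is "merchant" (specifically "river loom merchant"), modified by "orchard".
"river loom merchant" → head "merchant", modifier "river loom".
"river loom" → head "loom", modifier "river".
So the structure is [orchard [[river loom] merchant]].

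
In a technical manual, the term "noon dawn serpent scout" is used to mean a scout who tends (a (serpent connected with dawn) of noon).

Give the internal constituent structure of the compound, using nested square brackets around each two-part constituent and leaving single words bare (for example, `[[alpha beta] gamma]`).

Whole compound: head "scout", modifier "noon dawn serpent".
"noon dawn serpent" → head "serpent" (specifically "dawn serpent"), modifier "noon".
"dawn serpent" → head "serpent", modifier "dawn".
Putting it together: [[noon [dawn serpent]] scout].

[[noon [dawn serpent]] scout]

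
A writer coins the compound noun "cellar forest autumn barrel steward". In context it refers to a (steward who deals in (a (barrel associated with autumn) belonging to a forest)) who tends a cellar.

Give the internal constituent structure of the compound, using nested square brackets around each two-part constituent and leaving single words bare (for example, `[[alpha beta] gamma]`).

[cellar [[forest [autumn barrel]] steward]]

The outermost head in the paraphrase is "steward" (specifically "forest autumn barrel steward"), modified by "cellar".
Inside "forest autumn barrel steward": head "steward", modifier "forest autumn barrel".
Inside "forest autumn barrel": head "barrel" (specifically "autumn barrel"), modifier "forest".
Inside "autumn barrel": head "barrel", modifier "autumn".
Assembled: [cellar [[forest [autumn barrel]] steward]].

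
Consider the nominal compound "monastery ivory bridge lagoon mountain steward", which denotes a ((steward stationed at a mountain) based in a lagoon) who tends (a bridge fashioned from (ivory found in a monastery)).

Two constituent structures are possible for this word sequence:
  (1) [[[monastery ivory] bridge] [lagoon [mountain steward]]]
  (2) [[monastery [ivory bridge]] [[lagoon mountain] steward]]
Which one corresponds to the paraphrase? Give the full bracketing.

[[[monastery ivory] bridge] [lagoon [mountain steward]]]

The paraphrase's head is the "steward" part ("lagoon mountain steward"); its modifier is "monastery ivory bridge".
That top-level split, carried through the inner groups, gives [[[monastery ivory] bridge] [lagoon [mountain steward]]].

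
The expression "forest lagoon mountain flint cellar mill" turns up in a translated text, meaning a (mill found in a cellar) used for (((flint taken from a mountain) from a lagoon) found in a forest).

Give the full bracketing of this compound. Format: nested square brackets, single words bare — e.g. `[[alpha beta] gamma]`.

Whole compound: head "mill" (specifically "cellar mill"), modifier "forest lagoon mountain flint".
Within "forest lagoon mountain flint", the head is "flint" (specifically "lagoon mountain flint") and the modifier is "forest".
Within "lagoon mountain flint", the head is "flint" (specifically "mountain flint") and the modifier is "lagoon".
Within "mountain flint", the head is "flint" and the modifier is "mountain".
Within "cellar mill", the head is "mill" and the modifier is "cellar".
Assembled: [[forest [lagoon [mountain flint]]] [cellar mill]].

[[forest [lagoon [mountain flint]]] [cellar mill]]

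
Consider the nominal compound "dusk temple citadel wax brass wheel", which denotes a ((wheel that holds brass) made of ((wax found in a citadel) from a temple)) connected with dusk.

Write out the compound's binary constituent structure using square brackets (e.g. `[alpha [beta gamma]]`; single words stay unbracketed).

[dusk [[temple [citadel wax]] [brass wheel]]]

Overall it is a kind of wheel (specifically "temple citadel wax brass wheel"); the modifier is "dusk".
"temple citadel wax brass wheel" → head "wheel" (specifically "brass wheel"), modifier "temple citadel wax".
"temple citadel wax" → head "wax" (specifically "citadel wax"), modifier "temple".
"citadel wax" → head "wax", modifier "citadel".
"brass wheel" → head "wheel", modifier "brass".
Putting it together: [dusk [[temple [citadel wax]] [brass wheel]]].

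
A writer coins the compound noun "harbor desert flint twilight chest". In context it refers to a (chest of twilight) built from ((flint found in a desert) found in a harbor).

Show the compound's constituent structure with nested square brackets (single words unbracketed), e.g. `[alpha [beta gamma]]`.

[[harbor [desert flint]] [twilight chest]]

At the top level: head "chest" (specifically "twilight chest"); modifier "harbor desert flint".
Inside "harbor desert flint": head "flint" (specifically "desert flint"), modifier "harbor".
Inside "desert flint": head "flint", modifier "desert".
Inside "twilight chest": head "chest", modifier "twilight".
Assembled: [[harbor [desert flint]] [twilight chest]].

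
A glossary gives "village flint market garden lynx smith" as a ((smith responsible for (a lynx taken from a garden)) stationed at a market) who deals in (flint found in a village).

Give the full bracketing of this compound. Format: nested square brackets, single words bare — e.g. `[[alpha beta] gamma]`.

The outermost head in the paraphrase is "smith" (specifically "market garden lynx smith"), modified by "village flint".
Inside "village flint": head "flint", modifier "village".
Inside "market garden lynx smith": head "smith" (specifically "garden lynx smith"), modifier "market".
Inside "garden lynx smith": head "smith", modifier "garden lynx".
Inside "garden lynx": head "lynx", modifier "garden".
Putting it together: [[village flint] [market [[garden lynx] smith]]].

[[village flint] [market [[garden lynx] smith]]]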